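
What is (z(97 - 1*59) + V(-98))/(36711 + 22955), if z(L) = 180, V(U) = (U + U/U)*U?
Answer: 4843/29833 ≈ 0.16234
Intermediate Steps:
V(U) = U*(1 + U) (V(U) = (U + 1)*U = (1 + U)*U = U*(1 + U))
(z(97 - 1*59) + V(-98))/(36711 + 22955) = (180 - 98*(1 - 98))/(36711 + 22955) = (180 - 98*(-97))/59666 = (180 + 9506)*(1/59666) = 9686*(1/59666) = 4843/29833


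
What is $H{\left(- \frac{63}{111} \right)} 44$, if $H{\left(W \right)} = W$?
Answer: $- \frac{924}{37} \approx -24.973$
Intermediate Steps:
$H{\left(- \frac{63}{111} \right)} 44 = - \frac{63}{111} \cdot 44 = \left(-63\right) \frac{1}{111} \cdot 44 = \left(- \frac{21}{37}\right) 44 = - \frac{924}{37}$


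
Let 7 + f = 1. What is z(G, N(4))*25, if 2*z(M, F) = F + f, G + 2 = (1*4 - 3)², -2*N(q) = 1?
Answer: -325/4 ≈ -81.250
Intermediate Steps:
N(q) = -½ (N(q) = -½*1 = -½)
f = -6 (f = -7 + 1 = -6)
G = -1 (G = -2 + (1*4 - 3)² = -2 + (4 - 3)² = -2 + 1² = -2 + 1 = -1)
z(M, F) = -3 + F/2 (z(M, F) = (F - 6)/2 = (-6 + F)/2 = -3 + F/2)
z(G, N(4))*25 = (-3 + (½)*(-½))*25 = (-3 - ¼)*25 = -13/4*25 = -325/4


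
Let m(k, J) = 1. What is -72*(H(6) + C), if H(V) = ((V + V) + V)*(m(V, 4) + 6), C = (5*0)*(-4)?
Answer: -9072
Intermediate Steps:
C = 0 (C = 0*(-4) = 0)
H(V) = 21*V (H(V) = ((V + V) + V)*(1 + 6) = (2*V + V)*7 = (3*V)*7 = 21*V)
-72*(H(6) + C) = -72*(21*6 + 0) = -72*(126 + 0) = -72*126 = -9072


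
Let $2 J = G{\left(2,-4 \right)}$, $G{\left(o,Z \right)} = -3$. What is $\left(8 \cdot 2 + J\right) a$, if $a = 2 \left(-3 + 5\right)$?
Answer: $58$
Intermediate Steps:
$a = 4$ ($a = 2 \cdot 2 = 4$)
$J = - \frac{3}{2}$ ($J = \frac{1}{2} \left(-3\right) = - \frac{3}{2} \approx -1.5$)
$\left(8 \cdot 2 + J\right) a = \left(8 \cdot 2 - \frac{3}{2}\right) 4 = \left(16 - \frac{3}{2}\right) 4 = \frac{29}{2} \cdot 4 = 58$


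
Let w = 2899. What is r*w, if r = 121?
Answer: 350779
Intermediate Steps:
r*w = 121*2899 = 350779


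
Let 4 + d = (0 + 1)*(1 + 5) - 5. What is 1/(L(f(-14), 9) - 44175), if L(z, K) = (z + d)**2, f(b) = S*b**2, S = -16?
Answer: 1/9809146 ≈ 1.0195e-7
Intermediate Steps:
f(b) = -16*b**2
d = -3 (d = -4 + ((0 + 1)*(1 + 5) - 5) = -4 + (1*6 - 5) = -4 + (6 - 5) = -4 + 1 = -3)
L(z, K) = (-3 + z)**2 (L(z, K) = (z - 3)**2 = (-3 + z)**2)
1/(L(f(-14), 9) - 44175) = 1/((-3 - 16*(-14)**2)**2 - 44175) = 1/((-3 - 16*196)**2 - 44175) = 1/((-3 - 3136)**2 - 44175) = 1/((-3139)**2 - 44175) = 1/(9853321 - 44175) = 1/9809146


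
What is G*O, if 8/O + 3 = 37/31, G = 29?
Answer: -899/7 ≈ -128.43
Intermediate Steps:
O = -31/7 (O = 8/(-3 + 37/31) = 8/(-56/31) = 8*(-31/56) = -31/7 ≈ -4.4286)
G*O = 29*(-31/7) = -899/7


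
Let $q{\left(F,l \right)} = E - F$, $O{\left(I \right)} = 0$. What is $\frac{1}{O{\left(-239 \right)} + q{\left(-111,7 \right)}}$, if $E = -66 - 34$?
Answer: $\frac{1}{11} \approx 0.090909$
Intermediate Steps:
$E = -100$ ($E = -66 - 34 = -100$)
$q{\left(F,l \right)} = -100 - F$
$\frac{1}{O{\left(-239 \right)} + q{\left(-111,7 \right)}} = \frac{1}{0 - -11} = \frac{1}{0 + \left(-100 + 111\right)} = \frac{1}{0 + 11} = \frac{1}{11}$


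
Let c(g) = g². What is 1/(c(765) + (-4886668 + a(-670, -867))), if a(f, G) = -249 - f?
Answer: -1/4301022 ≈ -2.3250e-7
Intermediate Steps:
1/(c(765) + (-4886668 + a(-670, -867))) = 1/(765² + (-4886668 + (-249 - 1*(-670)))) = 1/(585225 + (-4886668 + (-249 + 670))) = 1/(585225 + (-4886668 + 421)) = 1/(585225 - 4886247) = 1/(-4301022) = -1/4301022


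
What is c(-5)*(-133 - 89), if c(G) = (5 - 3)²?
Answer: -888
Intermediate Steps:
c(G) = 4 (c(G) = 2² = 4)
c(-5)*(-133 - 89) = 4*(-133 - 89) = 4*(-222) = -888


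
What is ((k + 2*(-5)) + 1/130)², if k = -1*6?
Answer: 4322241/16900 ≈ 255.75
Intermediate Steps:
k = -6
((k + 2*(-5)) + 1/130)² = ((-6 + 2*(-5)) + 1/130)² = ((-6 - 10) + 1/130)² = (-16 + 1/130)² = (-2079/130)² = 4322241/16900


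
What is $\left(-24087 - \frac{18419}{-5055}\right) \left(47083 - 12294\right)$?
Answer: $- \frac{4235260381774}{5055} \approx -8.3784 \cdot 10^{8}$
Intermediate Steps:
$\left(-24087 - \frac{18419}{-5055}\right) \left(47083 - 12294\right) = \left(-24087 - - \frac{18419}{5055}\right) 34789 = \left(-24087 + \frac{18419}{5055}\right) 34789 = \left(- \frac{121741366}{5055}\right) 34789 = - \frac{4235260381774}{5055}$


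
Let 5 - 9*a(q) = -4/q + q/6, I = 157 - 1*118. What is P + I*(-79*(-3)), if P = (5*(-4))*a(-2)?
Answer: 249361/27 ≈ 9235.6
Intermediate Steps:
I = 39 (I = 157 - 118 = 39)
a(q) = 5/9 - q/54 + 4/(9*q) (a(q) = 5/9 - (-4/q + q/6)/9 = 5/9 + (-q/54 + 4/(9*q)) = 5/9 - q/54 + 4/(9*q))
P = -200/27 (P = (5*(-4))*((1/54)*(24 - 1*(-2)*(-30 - 2))/(-2)) = -10*(-1)*(24 - 1*(-2)*(-32))/(27*2) = -10*(-1)*(24 - 64)/(27*2) = -10*(-1)*(-40)/(27*2) = -20*10/27 = -200/27 ≈ -7.4074)
P + I*(-79*(-3)) = -200/27 + 39*(-79*(-3)) = -200/27 + 39*237 = -200/27 + 9243 = 249361/27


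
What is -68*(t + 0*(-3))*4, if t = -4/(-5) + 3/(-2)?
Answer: 952/5 ≈ 190.40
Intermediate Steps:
t = -7/10 (t = -4*(-⅕) + 3*(-½) = ⅘ - 3/2 = -7/10 ≈ -0.70000)
-68*(t + 0*(-3))*4 = -68*(-7/10 + 0*(-3))*4 = -68*(-7/10 + 0)*4 = -(-238)*4/5 = -68*(-14/5) = 952/5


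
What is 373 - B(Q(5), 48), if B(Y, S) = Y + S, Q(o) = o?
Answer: 320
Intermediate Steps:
B(Y, S) = S + Y
373 - B(Q(5), 48) = 373 - (48 + 5) = 373 - 1*53 = 373 - 53 = 320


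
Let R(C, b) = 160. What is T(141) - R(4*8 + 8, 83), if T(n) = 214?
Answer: 54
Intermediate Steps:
T(141) - R(4*8 + 8, 83) = 214 - 1*160 = 214 - 160 = 54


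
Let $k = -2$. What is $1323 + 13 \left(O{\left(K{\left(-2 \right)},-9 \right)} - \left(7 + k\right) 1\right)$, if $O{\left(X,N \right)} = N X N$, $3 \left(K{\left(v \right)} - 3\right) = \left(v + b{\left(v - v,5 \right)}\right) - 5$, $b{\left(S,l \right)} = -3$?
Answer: $907$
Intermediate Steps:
$K{\left(v \right)} = \frac{1}{3} + \frac{v}{3}$ ($K{\left(v \right)} = 3 + \frac{\left(v - 3\right) - 5}{3} = 3 + \frac{\left(-3 + v\right) - 5}{3} = 3 + \frac{-8 + v}{3} = 3 + \left(- \frac{8}{3} + \frac{v}{3}\right) = \frac{1}{3} + \frac{v}{3}$)
$O{\left(X,N \right)} = X N^{2}$
$1323 + 13 \left(O{\left(K{\left(-2 \right)},-9 \right)} - \left(7 + k\right) 1\right) = 1323 + 13 \left(\left(\frac{1}{3} + \frac{1}{3} \left(-2\right)\right) \left(-9\right)^{2} - \left(7 - 2\right) 1\right) = 1323 + 13 \left(\left(\frac{1}{3} - \frac{2}{3}\right) 81 - 5 \cdot 1\right) = 1323 + 13 \left(\left(- \frac{1}{3}\right) 81 - 5\right) = 1323 + 13 \left(-27 - 5\right) = 1323 + 13 \left(-32\right) = 1323 - 416 = 907$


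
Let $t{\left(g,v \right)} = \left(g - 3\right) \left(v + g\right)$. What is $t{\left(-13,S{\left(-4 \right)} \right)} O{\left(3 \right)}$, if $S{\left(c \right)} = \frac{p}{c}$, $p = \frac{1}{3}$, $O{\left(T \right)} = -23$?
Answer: $- \frac{14444}{3} \approx -4814.7$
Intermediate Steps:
$p = \frac{1}{3} \approx 0.33333$
$S{\left(c \right)} = \frac{1}{3 c}$
$t{\left(g,v \right)} = \left(-3 + g\right) \left(g + v\right)$
$t{\left(-13,S{\left(-4 \right)} \right)} O{\left(3 \right)} = \left(\left(-13\right)^{2} - -39 - 3 \frac{1}{3 \left(-4\right)} - 13 \frac{1}{3 \left(-4\right)}\right) \left(-23\right) = \left(169 + 39 - 3 \cdot \frac{1}{3} \left(- \frac{1}{4}\right) - 13 \cdot \frac{1}{3} \left(- \frac{1}{4}\right)\right) \left(-23\right) = \left(169 + 39 - - \frac{1}{4} - - \frac{13}{12}\right) \left(-23\right) = \left(169 + 39 + \frac{1}{4} + \frac{13}{12}\right) \left(-23\right) = \frac{628}{3} \left(-23\right) = - \frac{14444}{3}$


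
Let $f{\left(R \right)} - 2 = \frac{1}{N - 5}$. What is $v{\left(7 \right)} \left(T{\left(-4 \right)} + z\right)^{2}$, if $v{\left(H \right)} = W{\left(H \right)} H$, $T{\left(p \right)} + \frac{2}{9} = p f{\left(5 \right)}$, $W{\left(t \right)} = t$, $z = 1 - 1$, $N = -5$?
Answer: $\frac{6071296}{2025} \approx 2998.2$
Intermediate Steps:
$z = 0$
$f{\left(R \right)} = \frac{19}{10}$ ($f{\left(R \right)} = 2 + \frac{1}{-5 - 5} = 2 + \frac{1}{-10} = 2 - \frac{1}{10} = \frac{19}{10}$)
$T{\left(p \right)} = - \frac{2}{9} + \frac{19 p}{10}$ ($T{\left(p \right)} = - \frac{2}{9} + p \frac{19}{10} = - \frac{2}{9} + \frac{19 p}{10}$)
$v{\left(H \right)} = H^{2}$ ($v{\left(H \right)} = H H = H^{2}$)
$v{\left(7 \right)} \left(T{\left(-4 \right)} + z\right)^{2} = 7^{2} \left(\left(- \frac{2}{9} + \frac{19}{10} \left(-4\right)\right) + 0\right)^{2} = 49 \left(\left(- \frac{2}{9} - \frac{38}{5}\right) + 0\right)^{2} = 49 \left(- \frac{352}{45} + 0\right)^{2} = 49 \left(- \frac{352}{45}\right)^{2} = 49 \cdot \frac{123904}{2025} = \frac{6071296}{2025}$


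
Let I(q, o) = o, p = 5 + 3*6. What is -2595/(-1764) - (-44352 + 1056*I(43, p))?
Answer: 11798497/588 ≈ 20065.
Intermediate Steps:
p = 23 (p = 5 + 18 = 23)
-2595/(-1764) - (-44352 + 1056*I(43, p)) = -2595/(-1764) - 1056/(1/(-42 + 23)) = -2595*(-1/1764) - 1056/(1/(-19)) = 865/588 - 1056/(-1/19) = 865/588 - 1056*(-19) = 865/588 + 20064 = 11798497/588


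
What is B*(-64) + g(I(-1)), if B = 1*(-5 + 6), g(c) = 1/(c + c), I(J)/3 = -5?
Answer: -1921/30 ≈ -64.033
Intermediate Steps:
I(J) = -15 (I(J) = 3*(-5) = -15)
g(c) = 1/(2*c)
B = 1 (B = 1*1 = 1)
B*(-64) + g(I(-1)) = 1*(-64) + (1/2)/(-15) = -64 + (1/2)*(-1/15) = -64 - 1/30 = -1921/30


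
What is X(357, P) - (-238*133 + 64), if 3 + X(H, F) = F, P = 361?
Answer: 31948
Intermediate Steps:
X(H, F) = -3 + F
X(357, P) - (-238*133 + 64) = (-3 + 361) - (-238*133 + 64) = 358 - (-31654 + 64) = 358 - 1*(-31590) = 358 + 31590 = 31948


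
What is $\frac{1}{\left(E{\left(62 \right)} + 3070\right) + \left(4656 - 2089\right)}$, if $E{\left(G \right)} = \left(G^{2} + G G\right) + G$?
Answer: $\frac{1}{13387} \approx 7.4699 \cdot 10^{-5}$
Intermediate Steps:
$E{\left(G \right)} = G + 2 G^{2}$ ($E{\left(G \right)} = \left(G^{2} + G^{2}\right) + G = 2 G^{2} + G = G + 2 G^{2}$)
$\frac{1}{\left(E{\left(62 \right)} + 3070\right) + \left(4656 - 2089\right)} = \frac{1}{\left(62 \left(1 + 2 \cdot 62\right) + 3070\right) + \left(4656 - 2089\right)} = \frac{1}{\left(62 \left(1 + 124\right) + 3070\right) + 2567} = \frac{1}{\left(62 \cdot 125 + 3070\right) + 2567} = \frac{1}{\left(7750 + 3070\right) + 2567} = \frac{1}{10820 + 2567} = \frac{1}{13387}$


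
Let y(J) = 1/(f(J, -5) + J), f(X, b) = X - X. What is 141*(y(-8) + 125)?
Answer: 140859/8 ≈ 17607.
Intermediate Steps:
f(X, b) = 0
y(J) = 1/J (y(J) = 1/(0 + J) = 1/J)
141*(y(-8) + 125) = 141*(1/(-8) + 125) = 141*(-⅛ + 125) = 141*(999/8) = 140859/8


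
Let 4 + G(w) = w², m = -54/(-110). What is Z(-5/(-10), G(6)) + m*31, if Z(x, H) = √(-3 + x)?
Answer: 837/55 + I*√10/2 ≈ 15.218 + 1.5811*I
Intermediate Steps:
m = 27/55 (m = -54*(-1/110) = 27/55 ≈ 0.49091)
G(w) = -4 + w²
Z(-5/(-10), G(6)) + m*31 = √(-3 - 5/(-10)) + (27/55)*31 = √(-3 - 5*(-⅒)) + 837/55 = √(-3 + ½) + 837/55 = √(-5/2) + 837/55 = I*√10/2 + 837/55 = 837/55 + I*√10/2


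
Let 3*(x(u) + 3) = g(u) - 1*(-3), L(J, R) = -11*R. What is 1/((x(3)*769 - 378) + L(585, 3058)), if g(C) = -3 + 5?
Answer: -3/105124 ≈ -2.8538e-5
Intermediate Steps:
g(C) = 2
x(u) = -4/3 (x(u) = -3 + (2 - 1*(-3))/3 = -3 + (2 + 3)/3 = -3 + (1/3)*5 = -3 + 5/3 = -4/3)
1/((x(3)*769 - 378) + L(585, 3058)) = 1/((-4/3*769 - 378) - 11*3058) = 1/((-3076/3 - 378) - 33638) = 1/(-4210/3 - 33638) = 1/(-105124/3) = -3/105124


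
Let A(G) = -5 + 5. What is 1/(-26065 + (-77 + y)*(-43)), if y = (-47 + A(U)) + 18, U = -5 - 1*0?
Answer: -1/21507 ≈ -4.6497e-5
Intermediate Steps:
U = -5 (U = -5 + 0 = -5)
A(G) = 0
y = -29 (y = (-47 + 0) + 18 = -47 + 18 = -29)
1/(-26065 + (-77 + y)*(-43)) = 1/(-26065 + (-77 - 29)*(-43)) = 1/(-26065 - 106*(-43)) = 1/(-26065 + 4558) = 1/(-21507) = -1/21507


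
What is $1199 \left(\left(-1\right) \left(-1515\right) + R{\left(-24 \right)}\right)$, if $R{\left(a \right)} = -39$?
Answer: $1769724$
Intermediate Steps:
$1199 \left(\left(-1\right) \left(-1515\right) + R{\left(-24 \right)}\right) = 1199 \left(\left(-1\right) \left(-1515\right) - 39\right) = 1199 \left(1515 - 39\right) = 1199 \cdot 1476 = 1769724$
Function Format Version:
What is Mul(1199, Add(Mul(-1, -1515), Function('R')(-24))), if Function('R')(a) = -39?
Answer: 1769724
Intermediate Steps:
Mul(1199, Add(Mul(-1, -1515), Function('R')(-24))) = Mul(1199, Add(Mul(-1, -1515), -39)) = Mul(1199, Add(1515, -39)) = Mul(1199, 1476) = 1769724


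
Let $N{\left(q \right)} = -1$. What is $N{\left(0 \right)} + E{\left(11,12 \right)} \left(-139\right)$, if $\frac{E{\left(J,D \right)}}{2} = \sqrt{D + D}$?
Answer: $-1 - 556 \sqrt{6} \approx -1362.9$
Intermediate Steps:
$E{\left(J,D \right)} = 2 \sqrt{2} \sqrt{D}$ ($E{\left(J,D \right)} = 2 \sqrt{D + D} = 2 \sqrt{2 D} = 2 \sqrt{2} \sqrt{D}$)
$N{\left(0 \right)} + E{\left(11,12 \right)} \left(-139\right) = -1 + 2 \sqrt{2} \sqrt{12} \left(-139\right) = -1 + 2 \sqrt{2} \cdot 2 \sqrt{3} \left(-139\right) = -1 + 4 \sqrt{6} \left(-139\right) = -1 - 556 \sqrt{6}$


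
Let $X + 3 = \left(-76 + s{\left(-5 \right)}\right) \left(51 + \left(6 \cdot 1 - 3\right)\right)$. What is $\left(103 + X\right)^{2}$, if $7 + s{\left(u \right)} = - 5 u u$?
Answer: $123921424$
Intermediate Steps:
$s{\left(u \right)} = -7 - 5 u^{2}$ ($s{\left(u \right)} = -7 + - 5 u u = -7 - 5 u^{2}$)
$X = -11235$ ($X = -3 + \left(-76 - \left(7 + 5 \left(-5\right)^{2}\right)\right) \left(51 + \left(6 \cdot 1 - 3\right)\right) = -3 + \left(-76 - 132\right) \left(51 + \left(6 - 3\right)\right) = -3 + \left(-76 - 132\right) \left(51 + 3\right) = -3 + \left(-76 - 132\right) 54 = -3 - 11232 = -11235$)
$\left(103 + X\right)^{2} = \left(103 - 11235\right)^{2} = \left(-11132\right)^{2} = 123921424$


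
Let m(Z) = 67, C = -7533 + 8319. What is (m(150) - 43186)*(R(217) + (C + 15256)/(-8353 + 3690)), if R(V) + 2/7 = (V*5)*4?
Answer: -6103077058080/32641 ≈ -1.8698e+8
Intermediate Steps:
C = 786
R(V) = -2/7 + 20*V (R(V) = -2/7 + (V*5)*4 = -2/7 + (5*V)*4 = -2/7 + 20*V)
(m(150) - 43186)*(R(217) + (C + 15256)/(-8353 + 3690)) = (67 - 43186)*((-2/7 + 20*217) + (786 + 15256)/(-8353 + 3690)) = -43119*((-2/7 + 4340) + 16042/(-4663)) = -43119*(30378/7 + 16042*(-1/4663)) = -43119*(30378/7 - 16042/4663) = -43119*141540320/32641 = -6103077058080/32641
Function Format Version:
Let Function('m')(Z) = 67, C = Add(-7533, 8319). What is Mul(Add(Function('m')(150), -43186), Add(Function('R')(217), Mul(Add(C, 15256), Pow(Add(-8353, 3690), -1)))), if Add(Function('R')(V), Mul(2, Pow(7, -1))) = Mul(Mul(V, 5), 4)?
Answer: Rational(-6103077058080, 32641) ≈ -1.8698e+8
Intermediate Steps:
C = 786
Function('R')(V) = Add(Rational(-2, 7), Mul(20, V)) (Function('R')(V) = Add(Rational(-2, 7), Mul(Mul(V, 5), 4)) = Add(Rational(-2, 7), Mul(Mul(5, V), 4)) = Add(Rational(-2, 7), Mul(20, V)))
Mul(Add(Function('m')(150), -43186), Add(Function('R')(217), Mul(Add(C, 15256), Pow(Add(-8353, 3690), -1)))) = Mul(Add(67, -43186), Add(Add(Rational(-2, 7), Mul(20, 217)), Mul(Add(786, 15256), Pow(Add(-8353, 3690), -1)))) = Mul(-43119, Add(Add(Rational(-2, 7), 4340), Mul(16042, Pow(-4663, -1)))) = Mul(-43119, Add(Rational(30378, 7), Mul(16042, Rational(-1, 4663)))) = Mul(-43119, Add(Rational(30378, 7), Rational(-16042, 4663))) = Mul(-43119, Rational(141540320, 32641)) = Rational(-6103077058080, 32641)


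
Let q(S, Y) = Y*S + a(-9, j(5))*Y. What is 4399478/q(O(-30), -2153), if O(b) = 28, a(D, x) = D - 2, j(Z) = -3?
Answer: -4399478/36601 ≈ -120.20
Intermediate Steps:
a(D, x) = -2 + D
q(S, Y) = -11*Y + S*Y (q(S, Y) = Y*S + (-2 - 9)*Y = S*Y - 11*Y = -11*Y + S*Y)
4399478/q(O(-30), -2153) = 4399478/((-2153*(-11 + 28))) = 4399478/((-2153*17)) = 4399478/(-36601) = 4399478*(-1/36601) = -4399478/36601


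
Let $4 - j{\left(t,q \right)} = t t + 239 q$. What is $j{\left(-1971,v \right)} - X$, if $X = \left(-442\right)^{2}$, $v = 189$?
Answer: $-4125372$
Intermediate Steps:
$X = 195364$
$j{\left(t,q \right)} = 4 - t^{2} - 239 q$ ($j{\left(t,q \right)} = 4 - \left(t t + 239 q\right) = 4 - \left(t^{2} + 239 q\right) = 4 - t^{2} - 239 q$)
$j{\left(-1971,v \right)} - X = \left(4 - \left(-1971\right)^{2} - 45171\right) - 195364 = \left(4 - 3884841 - 45171\right) - 195364 = -3930008 - 195364 = -4125372$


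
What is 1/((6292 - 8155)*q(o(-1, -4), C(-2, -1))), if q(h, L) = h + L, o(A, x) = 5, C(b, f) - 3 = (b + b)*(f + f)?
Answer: -1/29808 ≈ -3.3548e-5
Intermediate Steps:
C(b, f) = 3 + 4*b*f (C(b, f) = 3 + (b + b)*(f + f) = 3 + (2*b)*(2*f) = 3 + 4*b*f)
q(h, L) = L + h
1/((6292 - 8155)*q(o(-1, -4), C(-2, -1))) = 1/((6292 - 8155)*((3 + 4*(-2)*(-1)) + 5)) = 1/((-1863)*((3 + 8) + 5)) = -1/(1863*(11 + 5)) = -1/1863/16 = -1/1863*1/16 = -1/29808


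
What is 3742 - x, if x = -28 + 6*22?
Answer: 3638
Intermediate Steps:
x = 104 (x = -28 + 132 = 104)
3742 - x = 3742 - 1*104 = 3742 - 104 = 3638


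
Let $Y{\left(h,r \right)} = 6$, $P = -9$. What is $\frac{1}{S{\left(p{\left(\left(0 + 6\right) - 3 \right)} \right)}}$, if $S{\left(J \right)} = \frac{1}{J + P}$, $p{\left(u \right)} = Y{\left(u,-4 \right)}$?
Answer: $-3$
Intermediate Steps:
$p{\left(u \right)} = 6$
$S{\left(J \right)} = \frac{1}{-9 + J}$ ($S{\left(J \right)} = \frac{1}{J - 9} = \frac{1}{-9 + J}$)
$\frac{1}{S{\left(p{\left(\left(0 + 6\right) - 3 \right)} \right)}} = \frac{1}{\frac{1}{-9 + 6}} = \frac{1}{\frac{1}{-3}} = \frac{1}{- \frac{1}{3}} = -3$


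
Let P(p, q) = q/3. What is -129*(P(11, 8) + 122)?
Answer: -16082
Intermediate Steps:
P(p, q) = q/3 (P(p, q) = q*(1/3) = q/3)
-129*(P(11, 8) + 122) = -129*((1/3)*8 + 122) = -129*(8/3 + 122) = -129*374/3 = -16082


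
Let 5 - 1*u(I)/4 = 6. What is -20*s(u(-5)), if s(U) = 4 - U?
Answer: -160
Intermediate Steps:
u(I) = -4 (u(I) = 20 - 4*6 = 20 - 24 = -4)
-20*s(u(-5)) = -20*(4 - 1*(-4)) = -20*(4 + 4) = -20*8 = -160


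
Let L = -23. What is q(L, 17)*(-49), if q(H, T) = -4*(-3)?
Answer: -588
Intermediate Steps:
q(H, T) = 12
q(L, 17)*(-49) = 12*(-49) = -588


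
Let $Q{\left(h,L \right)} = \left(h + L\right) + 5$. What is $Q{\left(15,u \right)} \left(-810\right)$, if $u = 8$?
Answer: $-22680$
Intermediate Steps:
$Q{\left(h,L \right)} = 5 + L + h$ ($Q{\left(h,L \right)} = \left(L + h\right) + 5 = 5 + L + h$)
$Q{\left(15,u \right)} \left(-810\right) = \left(5 + 8 + 15\right) \left(-810\right) = 28 \left(-810\right) = -22680$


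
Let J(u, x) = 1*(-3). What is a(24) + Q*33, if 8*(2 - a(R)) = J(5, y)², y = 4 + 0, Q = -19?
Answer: -5009/8 ≈ -626.13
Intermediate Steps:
y = 4
J(u, x) = -3
a(R) = 7/8 (a(R) = 2 - ⅛*(-3)² = 2 - ⅛*9 = 2 - 9/8 = 7/8)
a(24) + Q*33 = 7/8 - 19*33 = 7/8 - 627 = -5009/8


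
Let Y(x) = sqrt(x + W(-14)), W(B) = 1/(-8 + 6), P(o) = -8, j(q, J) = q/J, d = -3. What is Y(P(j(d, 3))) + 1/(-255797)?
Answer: -1/255797 + I*sqrt(34)/2 ≈ -3.9094e-6 + 2.9155*I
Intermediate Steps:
W(B) = -1/2 (W(B) = 1/(-2) = -1/2)
Y(x) = sqrt(-1/2 + x) (Y(x) = sqrt(x - 1/2) = sqrt(-1/2 + x))
Y(P(j(d, 3))) + 1/(-255797) = sqrt(-2 + 4*(-8))/2 + 1/(-255797) = sqrt(-2 - 32)/2 - 1/255797 = sqrt(-34)/2 - 1/255797 = (I*sqrt(34))/2 - 1/255797 = I*sqrt(34)/2 - 1/255797 = -1/255797 + I*sqrt(34)/2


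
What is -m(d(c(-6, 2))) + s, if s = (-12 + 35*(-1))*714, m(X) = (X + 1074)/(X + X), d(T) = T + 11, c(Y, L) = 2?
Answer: -873595/26 ≈ -33600.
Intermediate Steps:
d(T) = 11 + T
m(X) = (1074 + X)/(2*X) (m(X) = (1074 + X)/((2*X)) = (1074 + X)*(1/(2*X)) = (1074 + X)/(2*X))
s = -33558 (s = (-12 - 35)*714 = -47*714 = -33558)
-m(d(c(-6, 2))) + s = -(1074 + (11 + 2))/(2*(11 + 2)) - 33558 = -(1074 + 13)/(2*13) - 33558 = -1087/(2*13) - 33558 = -1*1087/26 - 33558 = -1087/26 - 33558 = -873595/26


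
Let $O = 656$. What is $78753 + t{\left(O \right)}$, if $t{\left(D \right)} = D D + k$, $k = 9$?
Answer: $509098$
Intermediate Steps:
$t{\left(D \right)} = 9 + D^{2}$ ($t{\left(D \right)} = D D + 9 = D^{2} + 9 = 9 + D^{2}$)
$78753 + t{\left(O \right)} = 78753 + \left(9 + 656^{2}\right) = 78753 + \left(9 + 430336\right) = 78753 + 430345 = 509098$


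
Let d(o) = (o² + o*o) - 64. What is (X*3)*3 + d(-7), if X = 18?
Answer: 196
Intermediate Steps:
d(o) = -64 + 2*o² (d(o) = (o² + o²) - 64 = 2*o² - 64 = -64 + 2*o²)
(X*3)*3 + d(-7) = (18*3)*3 + (-64 + 2*(-7)²) = 54*3 + (-64 + 2*49) = 162 + (-64 + 98) = 162 + 34 = 196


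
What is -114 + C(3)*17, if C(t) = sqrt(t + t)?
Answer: -114 + 17*sqrt(6) ≈ -72.359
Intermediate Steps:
C(t) = sqrt(2)*sqrt(t) (C(t) = sqrt(2*t) = sqrt(2)*sqrt(t))
-114 + C(3)*17 = -114 + (sqrt(2)*sqrt(3))*17 = -114 + sqrt(6)*17 = -114 + 17*sqrt(6)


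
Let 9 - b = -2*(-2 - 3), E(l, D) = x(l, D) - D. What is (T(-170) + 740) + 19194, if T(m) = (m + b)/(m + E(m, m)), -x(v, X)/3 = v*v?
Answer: 576092657/28900 ≈ 19934.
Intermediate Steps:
x(v, X) = -3*v² (x(v, X) = -3*v*v = -3*v²)
E(l, D) = -D - 3*l² (E(l, D) = -3*l² - D = -D - 3*l²)
b = -1 (b = 9 - (-2)*(-2 - 3) = 9 - (-2)*(-5) = 9 - 1*10 = 9 - 10 = -1)
T(m) = -(-1 + m)/(3*m²) (T(m) = (m - 1)/(m + (-m - 3*m²)) = (-1 + m)/((-3*m²)) = (-1 + m)*(-1/(3*m²)) = -(-1 + m)/(3*m²))
(T(-170) + 740) + 19194 = ((⅓)*(1 - 1*(-170))/(-170)² + 740) + 19194 = ((⅓)*(1/28900)*(1 + 170) + 740) + 19194 = ((⅓)*(1/28900)*171 + 740) + 19194 = (57/28900 + 740) + 19194 = 21386057/28900 + 19194 = 576092657/28900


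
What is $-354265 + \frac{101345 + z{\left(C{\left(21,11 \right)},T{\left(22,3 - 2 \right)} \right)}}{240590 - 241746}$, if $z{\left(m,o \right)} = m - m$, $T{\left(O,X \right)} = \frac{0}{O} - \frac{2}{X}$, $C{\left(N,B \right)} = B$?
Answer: $- \frac{409631685}{1156} \approx -3.5435 \cdot 10^{5}$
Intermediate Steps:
$T{\left(O,X \right)} = - \frac{2}{X}$ ($T{\left(O,X \right)} = 0 - \frac{2}{X} = - \frac{2}{X}$)
$z{\left(m,o \right)} = 0$
$-354265 + \frac{101345 + z{\left(C{\left(21,11 \right)},T{\left(22,3 - 2 \right)} \right)}}{240590 - 241746} = -354265 + \frac{101345 + 0}{240590 - 241746} = -354265 + \frac{101345}{-1156} = -354265 + 101345 \left(- \frac{1}{1156}\right) = -354265 - \frac{101345}{1156} = - \frac{409631685}{1156}$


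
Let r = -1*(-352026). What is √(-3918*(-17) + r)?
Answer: 2*√104658 ≈ 647.02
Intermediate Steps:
r = 352026
√(-3918*(-17) + r) = √(-3918*(-17) + 352026) = √(66606 + 352026) = √418632 = 2*√104658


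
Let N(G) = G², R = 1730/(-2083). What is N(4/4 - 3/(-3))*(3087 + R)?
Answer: 25713964/2083 ≈ 12345.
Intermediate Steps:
R = -1730/2083 (R = 1730*(-1/2083) = -1730/2083 ≈ -0.83053)
N(4/4 - 3/(-3))*(3087 + R) = (4/4 - 3/(-3))²*(3087 - 1730/2083) = (4*(¼) - 3*(-⅓))²*(6428491/2083) = (1 + 1)²*(6428491/2083) = 2²*(6428491/2083) = 4*(6428491/2083) = 25713964/2083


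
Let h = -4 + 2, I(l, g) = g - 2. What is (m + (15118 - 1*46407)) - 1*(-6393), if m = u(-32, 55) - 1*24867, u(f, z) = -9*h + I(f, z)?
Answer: -49692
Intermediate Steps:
I(l, g) = -2 + g
h = -2
u(f, z) = 16 + z (u(f, z) = -9*(-2) + (-2 + z) = 18 + (-2 + z) = 16 + z)
m = -24796 (m = (16 + 55) - 1*24867 = 71 - 24867 = -24796)
(m + (15118 - 1*46407)) - 1*(-6393) = (-24796 + (15118 - 1*46407)) - 1*(-6393) = (-24796 + (15118 - 46407)) + 6393 = (-24796 - 31289) + 6393 = -56085 + 6393 = -49692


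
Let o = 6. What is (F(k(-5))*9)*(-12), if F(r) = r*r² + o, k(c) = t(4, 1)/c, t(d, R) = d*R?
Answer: -74088/125 ≈ -592.70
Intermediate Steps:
t(d, R) = R*d
k(c) = 4/c (k(c) = (1*4)/c = 4/c)
F(r) = 6 + r³ (F(r) = r*r² + 6 = r³ + 6 = 6 + r³)
(F(k(-5))*9)*(-12) = ((6 + (4/(-5))³)*9)*(-12) = ((6 + (4*(-⅕))³)*9)*(-12) = ((6 + (-⅘)³)*9)*(-12) = ((6 - 64/125)*9)*(-12) = ((686/125)*9)*(-12) = (6174/125)*(-12) = -74088/125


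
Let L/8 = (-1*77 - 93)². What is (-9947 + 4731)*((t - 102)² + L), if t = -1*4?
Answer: -1264546176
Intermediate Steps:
t = -4
L = 231200 (L = 8*(-1*77 - 93)² = 8*(-77 - 93)² = 8*(-170)² = 8*28900 = 231200)
(-9947 + 4731)*((t - 102)² + L) = (-9947 + 4731)*((-4 - 102)² + 231200) = -5216*((-106)² + 231200) = -5216*(11236 + 231200) = -5216*242436 = -1264546176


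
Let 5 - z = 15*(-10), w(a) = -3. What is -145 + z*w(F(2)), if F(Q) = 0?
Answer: -610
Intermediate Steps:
z = 155 (z = 5 - 15*(-10) = 5 - 1*(-150) = 5 + 150 = 155)
-145 + z*w(F(2)) = -145 + 155*(-3) = -145 - 465 = -610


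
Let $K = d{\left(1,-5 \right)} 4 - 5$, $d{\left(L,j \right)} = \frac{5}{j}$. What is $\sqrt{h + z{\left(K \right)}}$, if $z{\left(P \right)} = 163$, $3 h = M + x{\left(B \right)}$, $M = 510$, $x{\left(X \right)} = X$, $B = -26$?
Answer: $\frac{\sqrt{2919}}{3} \approx 18.009$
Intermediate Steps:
$K = -9$ ($K = \frac{5}{-5} \cdot 4 - 5 = 5 \left(- \frac{1}{5}\right) 4 - 5 = \left(-1\right) 4 - 5 = -4 - 5 = -9$)
$h = \frac{484}{3}$ ($h = \frac{510 - 26}{3} = \frac{1}{3} \cdot 484 = \frac{484}{3} \approx 161.33$)
$\sqrt{h + z{\left(K \right)}} = \sqrt{\frac{484}{3} + 163} = \sqrt{\frac{973}{3}} = \frac{\sqrt{2919}}{3}$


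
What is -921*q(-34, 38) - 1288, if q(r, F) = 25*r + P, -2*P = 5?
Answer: 1567729/2 ≈ 7.8386e+5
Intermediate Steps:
P = -5/2 (P = -½*5 = -5/2 ≈ -2.5000)
q(r, F) = -5/2 + 25*r (q(r, F) = 25*r - 5/2 = -5/2 + 25*r)
-921*q(-34, 38) - 1288 = -921*(-5/2 + 25*(-34)) - 1288 = -921*(-5/2 - 850) - 1288 = -921*(-1705/2) - 1288 = 1570305/2 - 1288 = 1567729/2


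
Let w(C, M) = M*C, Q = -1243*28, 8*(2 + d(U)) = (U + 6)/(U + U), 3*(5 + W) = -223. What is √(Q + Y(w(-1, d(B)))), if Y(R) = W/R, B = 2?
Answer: 2*I*√78411/3 ≈ 186.68*I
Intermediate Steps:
W = -238/3 (W = -5 + (⅓)*(-223) = -5 - 223/3 = -238/3 ≈ -79.333)
d(U) = -2 + (6 + U)/(16*U) (d(U) = -2 + ((U + 6)/(U + U))/8 = -2 + ((6 + U)/((2*U)))/8 = -2 + ((6 + U)*(1/(2*U)))/8 = -2 + ((6 + U)/(2*U))/8 = -2 + (6 + U)/(16*U))
Q = -34804
w(C, M) = C*M
Y(R) = -238/(3*R)
√(Q + Y(w(-1, d(B)))) = √(-34804 - 238*(-32/(6 - 31*2))/3) = √(-34804 - 238*(-32/(6 - 62))/3) = √(-34804 - 238/(3*((-(-56)/(16*2))))) = √(-34804 - 238/(3*((-1*(-7/4))))) = √(-34804 - 238/(3*7/4)) = √(-34804 - 238/3*4/7) = √(-34804 - 136/3) = √(-104548/3) = 2*I*√78411/3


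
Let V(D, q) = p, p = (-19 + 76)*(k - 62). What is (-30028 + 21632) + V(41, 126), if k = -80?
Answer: -16490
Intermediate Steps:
p = -8094 (p = (-19 + 76)*(-80 - 62) = 57*(-142) = -8094)
V(D, q) = -8094
(-30028 + 21632) + V(41, 126) = (-30028 + 21632) - 8094 = -8396 - 8094 = -16490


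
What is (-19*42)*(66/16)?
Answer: -13167/4 ≈ -3291.8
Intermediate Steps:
(-19*42)*(66/16) = -52668/16 = -798*33/8 = -13167/4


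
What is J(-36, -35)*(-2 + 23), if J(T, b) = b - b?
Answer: 0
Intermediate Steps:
J(T, b) = 0
J(-36, -35)*(-2 + 23) = 0*(-2 + 23) = 0*21 = 0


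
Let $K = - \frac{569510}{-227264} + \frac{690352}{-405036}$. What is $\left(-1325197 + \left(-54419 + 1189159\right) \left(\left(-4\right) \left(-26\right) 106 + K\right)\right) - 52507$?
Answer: $\frac{35982688361405442997}{2876565672} \approx 1.2509 \cdot 10^{10}$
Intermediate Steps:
$K = \frac{9222486929}{11506262688}$ ($K = \left(-569510\right) \left(- \frac{1}{227264}\right) + 690352 \left(- \frac{1}{405036}\right) = \frac{284755}{113632} - \frac{172588}{101259} = \frac{9222486929}{11506262688} \approx 0.80152$)
$\left(-1325197 + \left(-54419 + 1189159\right) \left(\left(-4\right) \left(-26\right) 106 + K\right)\right) - 52507 = \left(-1325197 + \left(-54419 + 1189159\right) \left(\left(-4\right) \left(-26\right) 106 + \frac{9222486929}{11506262688}\right)\right) - 52507 = \left(-1325197 + 1134740 \left(104 \cdot 106 + \frac{9222486929}{11506262688}\right)\right) - 52507 = \left(-1325197 + 1134740 \left(11024 + \frac{9222486929}{11506262688}\right)\right) - 52507 = \left(-1325197 + 1134740 \cdot \frac{126854262359441}{11506262688}\right) - 52507 = \left(-1325197 + \frac{35986651417438020085}{2876565672}\right) - 52507 = \frac{35982839401239182701}{2876565672} - 52507 = \frac{35982688361405442997}{2876565672}$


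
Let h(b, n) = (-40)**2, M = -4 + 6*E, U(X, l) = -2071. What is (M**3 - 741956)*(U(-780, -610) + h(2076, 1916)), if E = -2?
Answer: 351390492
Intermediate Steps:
M = -16 (M = -4 + 6*(-2) = -4 - 12 = -16)
h(b, n) = 1600
(M**3 - 741956)*(U(-780, -610) + h(2076, 1916)) = ((-16)**3 - 741956)*(-2071 + 1600) = (-4096 - 741956)*(-471) = -746052*(-471) = 351390492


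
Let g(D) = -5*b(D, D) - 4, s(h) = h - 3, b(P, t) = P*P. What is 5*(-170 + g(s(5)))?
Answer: -970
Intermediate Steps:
b(P, t) = P**2
s(h) = -3 + h
g(D) = -4 - 5*D**2 (g(D) = -5*D**2 - 4 = -4 - 5*D**2)
5*(-170 + g(s(5))) = 5*(-170 + (-4 - 5*(-3 + 5)**2)) = 5*(-170 + (-4 - 5*2**2)) = 5*(-170 + (-4 - 5*4)) = 5*(-170 + (-4 - 20)) = 5*(-170 - 24) = 5*(-194) = -970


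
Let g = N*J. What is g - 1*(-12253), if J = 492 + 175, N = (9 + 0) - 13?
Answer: 9585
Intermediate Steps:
N = -4 (N = 9 - 13 = -4)
J = 667
g = -2668 (g = -4*667 = -2668)
g - 1*(-12253) = -2668 - 1*(-12253) = -2668 + 12253 = 9585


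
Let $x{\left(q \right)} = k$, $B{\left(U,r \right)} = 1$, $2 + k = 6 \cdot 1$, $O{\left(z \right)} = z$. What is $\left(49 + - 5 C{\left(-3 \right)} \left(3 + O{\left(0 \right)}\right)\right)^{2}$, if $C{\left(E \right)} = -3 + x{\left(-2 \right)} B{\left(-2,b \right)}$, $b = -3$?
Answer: $1156$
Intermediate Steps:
$k = 4$ ($k = -2 + 6 \cdot 1 = -2 + 6 = 4$)
$x{\left(q \right)} = 4$
$C{\left(E \right)} = 1$ ($C{\left(E \right)} = -3 + 4 \cdot 1 = -3 + 4 = 1$)
$\left(49 + - 5 C{\left(-3 \right)} \left(3 + O{\left(0 \right)}\right)\right)^{2} = \left(49 + \left(-5\right) 1 \left(3 + 0\right)\right)^{2} = \left(49 - 15\right)^{2} = 34^{2} = 1156$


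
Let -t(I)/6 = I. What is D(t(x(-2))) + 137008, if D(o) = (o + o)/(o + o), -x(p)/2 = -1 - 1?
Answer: 137009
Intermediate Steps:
x(p) = 4 (x(p) = -2*(-1 - 1) = -2*(-2) = 4)
t(I) = -6*I
D(o) = 1 (D(o) = (2*o)/((2*o)) = (2*o)*(1/(2*o)) = 1)
D(t(x(-2))) + 137008 = 1 + 137008 = 137009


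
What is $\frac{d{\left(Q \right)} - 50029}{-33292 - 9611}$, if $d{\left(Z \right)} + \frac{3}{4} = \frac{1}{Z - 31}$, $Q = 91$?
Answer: $\frac{750446}{643545} \approx 1.1661$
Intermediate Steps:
$d{\left(Z \right)} = - \frac{3}{4} + \frac{1}{-31 + Z}$ ($d{\left(Z \right)} = - \frac{3}{4} + \frac{1}{Z - 31} = - \frac{3}{4} + \frac{1}{-31 + Z}$)
$\frac{d{\left(Q \right)} - 50029}{-33292 - 9611} = \frac{\frac{97 - 273}{4 \left(-31 + 91\right)} - 50029}{-33292 - 9611} = \frac{\frac{97 - 273}{4 \cdot 60} - 50029}{-42903} = \left(\frac{1}{4} \cdot \frac{1}{60} \left(-176\right) - 50029\right) \left(- \frac{1}{42903}\right) = \left(- \frac{11}{15} - 50029\right) \left(- \frac{1}{42903}\right) = \left(- \frac{750446}{15}\right) \left(- \frac{1}{42903}\right) = \frac{750446}{643545}$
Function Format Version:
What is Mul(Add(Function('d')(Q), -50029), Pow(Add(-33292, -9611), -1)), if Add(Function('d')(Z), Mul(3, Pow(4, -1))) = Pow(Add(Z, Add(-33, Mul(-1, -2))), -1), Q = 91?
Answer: Rational(750446, 643545) ≈ 1.1661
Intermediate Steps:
Function('d')(Z) = Add(Rational(-3, 4), Pow(Add(-31, Z), -1)) (Function('d')(Z) = Add(Rational(-3, 4), Pow(Add(Z, Add(-33, Mul(-1, -2))), -1)) = Add(Rational(-3, 4), Pow(Add(Z, Add(-33, 2)), -1)) = Add(Rational(-3, 4), Pow(Add(Z, -31), -1)) = Add(Rational(-3, 4), Pow(Add(-31, Z), -1)))
Mul(Add(Function('d')(Q), -50029), Pow(Add(-33292, -9611), -1)) = Mul(Add(Mul(Rational(1, 4), Pow(Add(-31, 91), -1), Add(97, Mul(-3, 91))), -50029), Pow(Add(-33292, -9611), -1)) = Mul(Add(Mul(Rational(1, 4), Pow(60, -1), Add(97, -273)), -50029), Pow(-42903, -1)) = Mul(Add(Mul(Rational(1, 4), Rational(1, 60), -176), -50029), Rational(-1, 42903)) = Mul(Add(Rational(-11, 15), -50029), Rational(-1, 42903)) = Mul(Rational(-750446, 15), Rational(-1, 42903)) = Rational(750446, 643545)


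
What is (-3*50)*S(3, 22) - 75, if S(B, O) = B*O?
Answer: -9975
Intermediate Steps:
(-3*50)*S(3, 22) - 75 = (-3*50)*(3*22) - 75 = -150*66 - 75 = -9900 - 75 = -9975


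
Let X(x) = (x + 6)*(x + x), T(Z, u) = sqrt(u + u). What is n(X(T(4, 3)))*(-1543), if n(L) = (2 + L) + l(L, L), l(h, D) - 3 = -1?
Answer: -24688 - 18516*sqrt(6) ≈ -70043.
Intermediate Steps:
l(h, D) = 2 (l(h, D) = 3 - 1 = 2)
T(Z, u) = sqrt(2)*sqrt(u) (T(Z, u) = sqrt(2*u) = sqrt(2)*sqrt(u))
X(x) = 2*x*(6 + x) (X(x) = (6 + x)*(2*x) = 2*x*(6 + x))
n(L) = 4 + L (n(L) = (2 + L) + 2 = 4 + L)
n(X(T(4, 3)))*(-1543) = (4 + 2*(sqrt(2)*sqrt(3))*(6 + sqrt(2)*sqrt(3)))*(-1543) = (4 + 2*sqrt(6)*(6 + sqrt(6)))*(-1543) = -6172 - 3086*sqrt(6)*(6 + sqrt(6))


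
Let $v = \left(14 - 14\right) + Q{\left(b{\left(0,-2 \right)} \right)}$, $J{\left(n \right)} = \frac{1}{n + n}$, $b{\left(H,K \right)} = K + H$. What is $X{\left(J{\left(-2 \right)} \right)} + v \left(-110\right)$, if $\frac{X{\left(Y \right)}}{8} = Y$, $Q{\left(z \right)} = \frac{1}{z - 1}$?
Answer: $\frac{104}{3} \approx 34.667$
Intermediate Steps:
$b{\left(H,K \right)} = H + K$
$J{\left(n \right)} = \frac{1}{2 n}$
$Q{\left(z \right)} = \frac{1}{-1 + z}$
$X{\left(Y \right)} = 8 Y$
$v = - \frac{1}{3}$ ($v = \left(14 - 14\right) + \frac{1}{-1 + \left(0 - 2\right)} = 0 + \frac{1}{-1 - 2} = 0 + \frac{1}{-3} = 0 - \frac{1}{3} = - \frac{1}{3} \approx -0.33333$)
$X{\left(J{\left(-2 \right)} \right)} + v \left(-110\right) = 8 \frac{1}{2 \left(-2\right)} - - \frac{110}{3} = 8 \cdot \frac{1}{2} \left(- \frac{1}{2}\right) + \frac{110}{3} = 8 \left(- \frac{1}{4}\right) + \frac{110}{3} = -2 + \frac{110}{3} = \frac{104}{3}$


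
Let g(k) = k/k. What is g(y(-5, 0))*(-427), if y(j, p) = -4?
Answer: -427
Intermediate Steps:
g(k) = 1
g(y(-5, 0))*(-427) = 1*(-427) = -427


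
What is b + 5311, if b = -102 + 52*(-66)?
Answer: 1777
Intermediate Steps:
b = -3534 (b = -102 - 3432 = -3534)
b + 5311 = -3534 + 5311 = 1777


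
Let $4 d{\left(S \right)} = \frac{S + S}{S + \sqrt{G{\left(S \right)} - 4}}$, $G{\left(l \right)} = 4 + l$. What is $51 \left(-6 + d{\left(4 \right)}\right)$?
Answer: $-289$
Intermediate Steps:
$d{\left(S \right)} = \frac{S}{2 \left(S + \sqrt{S}\right)}$ ($d{\left(S \right)} = \frac{\left(S + S\right) \frac{1}{S + \sqrt{\left(4 + S\right) - 4}}}{4} = \frac{2 S \frac{1}{S + \sqrt{S}}}{4} = \frac{S}{2 \left(S + \sqrt{S}\right)}$)
$51 \left(-6 + d{\left(4 \right)}\right) = 51 \left(-6 + \frac{1}{2} \cdot 4 \frac{1}{4 + \sqrt{4}}\right) = 51 \left(-6 + \frac{1}{2} \cdot 4 \frac{1}{4 + 2}\right) = 51 \left(-6 + \frac{1}{2} \cdot 4 \cdot \frac{1}{6}\right) = 51 \left(-6 + \frac{1}{3}\right) = 51 \left(- \frac{17}{3}\right) = -289$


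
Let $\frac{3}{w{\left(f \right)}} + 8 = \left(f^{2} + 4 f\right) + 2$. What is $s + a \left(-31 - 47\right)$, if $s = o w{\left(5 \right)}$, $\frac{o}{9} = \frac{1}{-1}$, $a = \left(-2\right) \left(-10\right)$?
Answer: $- \frac{20289}{13} \approx -1560.7$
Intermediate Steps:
$w{\left(f \right)} = \frac{3}{-6 + f^{2} + 4 f}$ ($w{\left(f \right)} = \frac{3}{-8 + \left(\left(f^{2} + 4 f\right) + 2\right)} = \frac{3}{-8 + \left(2 + f^{2} + 4 f\right)} = \frac{3}{-6 + f^{2} + 4 f}$)
$a = 20$
$o = -9$ ($o = \frac{9}{-1} = 9 \left(-1\right) = -9$)
$s = - \frac{9}{13}$ ($s = - 9 \frac{3}{-6 + 5^{2} + 4 \cdot 5} = - 9 \frac{3}{-6 + 25 + 20} = - 9 \cdot \frac{3}{39} = - 9 \cdot 3 \cdot \frac{1}{39} = \left(-9\right) \frac{1}{13} = - \frac{9}{13} \approx -0.69231$)
$s + a \left(-31 - 47\right) = - \frac{9}{13} + 20 \left(-31 - 47\right) = - \frac{9}{13} + 20 \left(-78\right) = - \frac{9}{13} - 1560 = - \frac{20289}{13}$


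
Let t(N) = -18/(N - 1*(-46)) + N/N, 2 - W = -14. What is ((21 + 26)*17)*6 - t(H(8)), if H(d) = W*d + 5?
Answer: 857965/179 ≈ 4793.1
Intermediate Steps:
W = 16 (W = 2 - 1*(-14) = 2 + 14 = 16)
H(d) = 5 + 16*d (H(d) = 16*d + 5 = 5 + 16*d)
t(N) = 1 - 18/(46 + N) (t(N) = -18/(N + 46) + 1 = -18/(46 + N) + 1 = 1 - 18/(46 + N))
((21 + 26)*17)*6 - t(H(8)) = ((21 + 26)*17)*6 - (28 + (5 + 16*8))/(46 + (5 + 16*8)) = (47*17)*6 - (28 + (5 + 128))/(46 + (5 + 128)) = 799*6 - (28 + 133)/(46 + 133) = 4794 - 161/179 = 857965/179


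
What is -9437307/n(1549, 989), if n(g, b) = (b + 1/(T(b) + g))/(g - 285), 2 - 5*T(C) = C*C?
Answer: -11575354721321952/959699881 ≈ -1.2061e+7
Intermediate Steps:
T(C) = ⅖ - C²/5 (T(C) = ⅖ - C*C/5 = ⅖ - C²/5)
n(g, b) = (b + 1/(⅖ + g - b²/5))/(-285 + g) (n(g, b) = (b + 1/((⅖ - b²/5) + g))/(g - 285) = (b + 1/(⅖ + g - b²/5))/(-285 + g))
-9437307/n(1549, 989) = -9437307*(570 - 285*989² - 5*1549² + 1423*1549 + 1549*989²)/(-5 + 989³ - 2*989 - 5*989*1549) = -9437307*(570 - 285*978121 - 5*2399401 + 2204227 + 1549*978121)/(-5 + 967361669 - 1978 - 7659805) = -9437307/(959699881/(570 - 278764485 - 11997005 + 2204227 + 1515109429)) = -9437307/(959699881/1226552736) = -9437307/((1/1226552736)*959699881) = -9437307/959699881/1226552736 = -9437307*1226552736/959699881 = -11575354721321952/959699881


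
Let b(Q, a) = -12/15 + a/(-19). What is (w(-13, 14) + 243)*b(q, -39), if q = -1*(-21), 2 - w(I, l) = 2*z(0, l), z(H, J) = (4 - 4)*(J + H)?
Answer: 5831/19 ≈ 306.89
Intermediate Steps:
z(H, J) = 0 (z(H, J) = 0*(H + J) = 0)
w(I, l) = 2 (w(I, l) = 2 - 2*0 = 2 - 1*0 = 2 + 0 = 2)
q = 21
b(Q, a) = -⅘ - a/19 (b(Q, a) = -12*1/15 + a*(-1/19) = -⅘ - a/19)
(w(-13, 14) + 243)*b(q, -39) = (2 + 243)*(-⅘ - 1/19*(-39)) = 245*(-⅘ + 39/19) = 245*(119/95) = 5831/19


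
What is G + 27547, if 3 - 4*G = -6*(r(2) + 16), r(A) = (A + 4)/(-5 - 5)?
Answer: 551417/20 ≈ 27571.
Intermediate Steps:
r(A) = -⅖ - A/10 (r(A) = (4 + A)/(-10) = (4 + A)*(-⅒) = -⅖ - A/10)
G = 477/20 (G = ¾ - (-3)*((-⅖ - ⅒*2) + 16)/2 = ¾ - (-3)*((-⅖ - ⅕) + 16)/2 = ¾ - (-3)*(-⅗ + 16)/2 = ¾ - (-3)*77/(2*5) = ¾ - ¼*(-462/5) = ¾ + 231/10 = 477/20 ≈ 23.850)
G + 27547 = 477/20 + 27547 = 551417/20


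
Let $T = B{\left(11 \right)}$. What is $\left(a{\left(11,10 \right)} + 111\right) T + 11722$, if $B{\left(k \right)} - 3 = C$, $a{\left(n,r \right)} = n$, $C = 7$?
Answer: $12942$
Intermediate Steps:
$B{\left(k \right)} = 10$ ($B{\left(k \right)} = 3 + 7 = 10$)
$T = 10$
$\left(a{\left(11,10 \right)} + 111\right) T + 11722 = \left(11 + 111\right) 10 + 11722 = 122 \cdot 10 + 11722 = 1220 + 11722 = 12942$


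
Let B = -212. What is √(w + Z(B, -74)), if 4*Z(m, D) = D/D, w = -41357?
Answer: I*√165427/2 ≈ 203.36*I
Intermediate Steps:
Z(m, D) = ¼ (Z(m, D) = (D/D)/4 = (¼)*1 = ¼)
√(w + Z(B, -74)) = √(-41357 + ¼) = √(-165427/4) = I*√165427/2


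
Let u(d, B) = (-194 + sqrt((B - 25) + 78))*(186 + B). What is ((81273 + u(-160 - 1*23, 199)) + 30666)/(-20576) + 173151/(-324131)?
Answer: -15636310595/6669319456 - 1155*sqrt(7)/10288 ≈ -2.6415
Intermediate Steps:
u(d, B) = (-194 + sqrt(53 + B))*(186 + B) (u(d, B) = (-194 + sqrt((-25 + B) + 78))*(186 + B) = (-194 + sqrt(53 + B))*(186 + B))
((81273 + u(-160 - 1*23, 199)) + 30666)/(-20576) + 173151/(-324131) = ((81273 + (-36084 - 194*199 + 186*sqrt(53 + 199) + 199*sqrt(53 + 199))) + 30666)/(-20576) + 173151/(-324131) = ((81273 + (-36084 - 38606 + 186*sqrt(252) + 199*sqrt(252))) + 30666)*(-1/20576) + 173151*(-1/324131) = ((81273 + (-36084 - 38606 + 186*(6*sqrt(7)) + 199*(6*sqrt(7)))) + 30666)*(-1/20576) - 173151/324131 = ((81273 + (-36084 - 38606 + 1116*sqrt(7) + 1194*sqrt(7))) + 30666)*(-1/20576) - 173151/324131 = ((81273 + (-74690 + 2310*sqrt(7))) + 30666)*(-1/20576) - 173151/324131 = ((6583 + 2310*sqrt(7)) + 30666)*(-1/20576) - 173151/324131 = (37249 + 2310*sqrt(7))*(-1/20576) - 173151/324131 = (-37249/20576 - 1155*sqrt(7)/10288) - 173151/324131 = -15636310595/6669319456 - 1155*sqrt(7)/10288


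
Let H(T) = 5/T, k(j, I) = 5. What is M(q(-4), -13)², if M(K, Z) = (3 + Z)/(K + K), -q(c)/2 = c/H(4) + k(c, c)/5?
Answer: 625/484 ≈ 1.2913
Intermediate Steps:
q(c) = -2 - 8*c/5 (q(c) = -2*(c/((5/4)) + 5/5) = -2*(c/((5*(¼))) + 5*(⅕)) = -2*(c/(5/4) + 1) = -2*(c*(⅘) + 1) = -2*(4*c/5 + 1) = -2*(1 + 4*c/5) = -2 - 8*c/5)
M(K, Z) = (3 + Z)/(2*K) (M(K, Z) = (3 + Z)/((2*K)) = (3 + Z)*(1/(2*K)) = (3 + Z)/(2*K))
M(q(-4), -13)² = ((3 - 13)/(2*(-2 - 8/5*(-4))))² = ((½)*(-10)/(-2 + 32/5))² = ((½)*(-10)/(22/5))² = ((½)*(5/22)*(-10))² = (-25/22)² = 625/484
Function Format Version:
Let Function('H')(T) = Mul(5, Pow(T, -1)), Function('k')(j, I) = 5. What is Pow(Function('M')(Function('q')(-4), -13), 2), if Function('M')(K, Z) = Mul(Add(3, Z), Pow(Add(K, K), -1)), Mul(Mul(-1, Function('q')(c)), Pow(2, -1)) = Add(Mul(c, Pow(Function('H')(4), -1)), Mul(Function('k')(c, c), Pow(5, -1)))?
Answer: Rational(625, 484) ≈ 1.2913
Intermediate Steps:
Function('q')(c) = Add(-2, Mul(Rational(-8, 5), c)) (Function('q')(c) = Mul(-2, Add(Mul(c, Pow(Mul(5, Pow(4, -1)), -1)), Mul(5, Pow(5, -1)))) = Mul(-2, Add(Mul(c, Pow(Mul(5, Rational(1, 4)), -1)), Mul(5, Rational(1, 5)))) = Mul(-2, Add(Mul(c, Pow(Rational(5, 4), -1)), 1)) = Mul(-2, Add(Mul(c, Rational(4, 5)), 1)) = Mul(-2, Add(Mul(Rational(4, 5), c), 1)) = Mul(-2, Add(1, Mul(Rational(4, 5), c))) = Add(-2, Mul(Rational(-8, 5), c)))
Function('M')(K, Z) = Mul(Rational(1, 2), Pow(K, -1), Add(3, Z)) (Function('M')(K, Z) = Mul(Add(3, Z), Pow(Mul(2, K), -1)) = Mul(Add(3, Z), Mul(Rational(1, 2), Pow(K, -1))) = Mul(Rational(1, 2), Pow(K, -1), Add(3, Z)))
Pow(Function('M')(Function('q')(-4), -13), 2) = Pow(Mul(Rational(1, 2), Pow(Add(-2, Mul(Rational(-8, 5), -4)), -1), Add(3, -13)), 2) = Pow(Mul(Rational(1, 2), Pow(Add(-2, Rational(32, 5)), -1), -10), 2) = Pow(Mul(Rational(1, 2), Pow(Rational(22, 5), -1), -10), 2) = Pow(Mul(Rational(1, 2), Rational(5, 22), -10), 2) = Pow(Rational(-25, 22), 2) = Rational(625, 484)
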